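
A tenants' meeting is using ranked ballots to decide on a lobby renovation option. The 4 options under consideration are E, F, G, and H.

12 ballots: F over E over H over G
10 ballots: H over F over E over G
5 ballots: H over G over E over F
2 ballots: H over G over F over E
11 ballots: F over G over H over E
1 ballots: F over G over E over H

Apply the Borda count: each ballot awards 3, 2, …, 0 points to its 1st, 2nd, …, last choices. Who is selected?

Borda scores:
  E: 12·2 + 10·1 + 5·1 + 2·0 + 11·0 + 1 = 40
  F: 12·3 + 10·2 + 5·0 + 2·1 + 11·3 + 3 = 94
  G: 12·0 + 10·0 + 5·2 + 2·2 + 11·2 + 2 = 38
  H: 12·1 + 10·3 + 5·3 + 2·3 + 11·1 + 0 = 74
F has the highest total.

F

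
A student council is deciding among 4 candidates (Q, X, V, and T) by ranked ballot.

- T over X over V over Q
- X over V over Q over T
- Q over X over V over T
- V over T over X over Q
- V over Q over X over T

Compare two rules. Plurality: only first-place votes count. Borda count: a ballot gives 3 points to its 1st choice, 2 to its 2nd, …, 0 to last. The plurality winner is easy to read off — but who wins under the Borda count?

V

Plurality first-place counts: Q 1, X 1, V 2, T 1 → V.
Borda totals: Q 6, X 9, V 10, T 5 → V.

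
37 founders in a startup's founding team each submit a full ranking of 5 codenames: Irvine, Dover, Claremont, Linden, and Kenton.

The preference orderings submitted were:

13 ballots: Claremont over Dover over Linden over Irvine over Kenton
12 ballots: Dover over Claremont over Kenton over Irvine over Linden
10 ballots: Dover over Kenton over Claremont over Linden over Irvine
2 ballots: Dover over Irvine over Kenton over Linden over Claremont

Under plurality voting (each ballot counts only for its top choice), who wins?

First-place vote totals:
  Irvine: 0
  Dover: 24
  Claremont: 13
  Linden: 0
  Kenton: 0
Dover has the most first-place votes.

Dover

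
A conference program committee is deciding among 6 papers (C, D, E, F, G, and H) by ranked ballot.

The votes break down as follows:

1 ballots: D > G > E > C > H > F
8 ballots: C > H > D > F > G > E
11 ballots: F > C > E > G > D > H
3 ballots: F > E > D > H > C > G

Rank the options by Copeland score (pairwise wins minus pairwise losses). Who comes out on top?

F

Pairwise results:
  C vs D: C wins 19–4.
  C vs E: C wins 19–4.
  C vs F: F wins 14–9.
  C vs G: C wins 22–1.
  C vs H: C wins 20–3.
  D vs E: E wins 14–9.
  D vs F: F wins 14–9.
  D vs G: D wins 12–11.
  D vs H: D wins 15–8.
  E vs F: F wins 22–1.
  E vs G: E wins 14–9.
  E vs H: E wins 15–8.
  F vs G: F wins 22–1.
  F vs H: F wins 14–9.
  G vs H: G wins 12–11.
Copeland scores (wins − losses):
  C: 4 − 1 = 3
  D: 2 − 3 = -1
  E: 3 − 2 = 1
  F: 5 − 0 = 5
  G: 1 − 4 = -3
  H: 0 − 5 = -5
F has the best Copeland score.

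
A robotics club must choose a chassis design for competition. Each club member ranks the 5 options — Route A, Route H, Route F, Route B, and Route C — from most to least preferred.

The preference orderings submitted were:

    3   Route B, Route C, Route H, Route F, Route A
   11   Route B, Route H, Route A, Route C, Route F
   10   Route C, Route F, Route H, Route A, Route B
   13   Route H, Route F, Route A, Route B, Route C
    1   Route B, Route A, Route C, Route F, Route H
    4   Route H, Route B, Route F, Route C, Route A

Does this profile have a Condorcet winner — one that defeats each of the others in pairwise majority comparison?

Yes

Head-to-head results (42 voters total):
Route A vs Route H: Route H wins 41–1.
Route A vs Route F: Route F wins 30–12.
Route A vs Route B: Route A wins 23–19.
Route A vs Route C: Route A wins 25–17.
Route H vs Route F: Route H wins 31–11.
Route H vs Route B: Route H wins 27–15.
Route H vs Route C: Route H wins 28–14.
Route F vs Route B: Route F wins 23–19.
Route F vs Route C: Route C wins 25–17.
Route B vs Route C: Route B wins 32–10.
Route H beats each rival — Route A (41–1), Route F (31–11), Route B (27–15), Route C (28–14) — so Route H is the Condorcet winner.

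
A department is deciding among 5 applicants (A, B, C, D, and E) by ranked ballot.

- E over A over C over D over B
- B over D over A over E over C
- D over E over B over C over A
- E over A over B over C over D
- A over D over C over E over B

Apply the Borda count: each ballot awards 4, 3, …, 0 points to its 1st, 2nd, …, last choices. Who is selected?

E

Borda scores:
  A: 3 + 2 + 0 + 3 + 4 = 12
  B: 0 + 4 + 2 + 2 + 0 = 8
  C: 2 + 0 + 1 + 1 + 2 = 6
  D: 1 + 3 + 4 + 0 + 3 = 11
  E: 4 + 1 + 3 + 4 + 1 = 13
E has the highest total.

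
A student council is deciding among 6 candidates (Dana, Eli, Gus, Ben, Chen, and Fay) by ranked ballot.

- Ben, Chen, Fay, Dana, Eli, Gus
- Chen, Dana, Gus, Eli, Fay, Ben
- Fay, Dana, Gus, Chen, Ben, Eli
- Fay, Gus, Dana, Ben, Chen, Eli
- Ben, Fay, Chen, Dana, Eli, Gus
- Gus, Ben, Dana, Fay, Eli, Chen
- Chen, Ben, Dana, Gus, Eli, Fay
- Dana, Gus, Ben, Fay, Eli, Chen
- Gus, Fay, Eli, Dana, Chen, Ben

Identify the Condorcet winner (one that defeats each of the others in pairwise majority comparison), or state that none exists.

Head-to-head results (9 voters total):
Dana vs Eli: Dana wins 8–1.
Dana vs Gus: Dana wins 6–3.
Dana vs Ben: Dana wins 5–4.
Dana vs Chen: Dana wins 5–4.
Dana vs Fay: Fay wins 5–4.
Eli vs Gus: Gus wins 7–2.
Eli vs Ben: Ben wins 7–2.
Eli vs Chen: Chen wins 6–3.
Eli vs Fay: Fay wins 7–2.
Gus vs Ben: Gus wins 6–3.
Gus vs Chen: Gus wins 5–4.
Gus vs Fay: Gus wins 5–4.
Ben vs Chen: Ben wins 5–4.
Ben vs Fay: Ben wins 5–4.
Chen vs Fay: Fay wins 6–3.
No candidate beats all others: Dana beats Gus beats Fay beats Dana, a majority cycle.

There is no Condorcet winner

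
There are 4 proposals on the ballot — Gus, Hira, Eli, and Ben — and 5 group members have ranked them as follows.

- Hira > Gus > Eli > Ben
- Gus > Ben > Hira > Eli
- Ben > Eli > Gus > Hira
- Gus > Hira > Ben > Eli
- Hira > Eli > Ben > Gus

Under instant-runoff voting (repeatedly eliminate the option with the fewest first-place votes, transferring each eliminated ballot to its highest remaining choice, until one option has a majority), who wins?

Gus

Round 1: Gus 2, Hira 2, Ben 1, Eli 0. Eli has the fewest and is eliminated.
Round 2: Gus 2, Hira 2, Ben 1. Ben has the fewest and is eliminated.
Round 3: Gus 3, Hira 2. Gus has a majority.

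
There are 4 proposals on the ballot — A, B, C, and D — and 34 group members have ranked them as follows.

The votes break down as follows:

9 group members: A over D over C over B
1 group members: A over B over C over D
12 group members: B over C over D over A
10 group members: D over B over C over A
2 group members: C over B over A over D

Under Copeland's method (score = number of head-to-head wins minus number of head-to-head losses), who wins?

D

Pairwise results:
  A vs B: B wins 24–10.
  A vs C: C wins 24–10.
  A vs D: D wins 22–12.
  B vs C: B wins 23–11.
  B vs D: D wins 19–15.
  C vs D: D wins 19–15.
Copeland scores (wins − losses):
  A: 0 − 3 = -3
  B: 2 − 1 = 1
  C: 1 − 2 = -1
  D: 3 − 0 = 3
D has the best Copeland score.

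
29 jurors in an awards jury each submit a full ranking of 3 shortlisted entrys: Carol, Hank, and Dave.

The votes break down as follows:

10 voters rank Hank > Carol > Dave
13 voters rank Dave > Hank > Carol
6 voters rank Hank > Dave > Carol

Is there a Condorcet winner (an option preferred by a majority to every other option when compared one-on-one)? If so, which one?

Hank

Head-to-head results (29 voters total):
Carol vs Hank: Hank wins 29–0.
Carol vs Dave: Dave wins 19–10.
Hank vs Dave: Hank wins 16–13.
Hank beats each rival — Carol (29–0), Dave (16–13) — so Hank is the Condorcet winner.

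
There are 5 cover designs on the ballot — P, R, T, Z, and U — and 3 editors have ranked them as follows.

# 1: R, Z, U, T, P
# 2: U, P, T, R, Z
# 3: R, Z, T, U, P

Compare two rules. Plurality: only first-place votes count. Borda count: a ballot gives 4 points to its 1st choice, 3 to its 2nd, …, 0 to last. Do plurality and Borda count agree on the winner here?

Plurality first-place counts: P 0, R 2, T 0, Z 0, U 1 → R.
Borda totals: P 3, R 9, T 5, Z 6, U 7 → R.
The two rules agree on R.

Yes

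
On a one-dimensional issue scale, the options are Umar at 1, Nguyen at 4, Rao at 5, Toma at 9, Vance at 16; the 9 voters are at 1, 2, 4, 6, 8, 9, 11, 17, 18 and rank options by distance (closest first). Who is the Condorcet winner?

Toma

With single-peaked preferences on a line, the Condorcet winner is the candidate closest to the median voter.
The median voter (position 8) is closest to Toma at 9.
Check: Toma vs Umar — voters closer to Toma: 6 of 9.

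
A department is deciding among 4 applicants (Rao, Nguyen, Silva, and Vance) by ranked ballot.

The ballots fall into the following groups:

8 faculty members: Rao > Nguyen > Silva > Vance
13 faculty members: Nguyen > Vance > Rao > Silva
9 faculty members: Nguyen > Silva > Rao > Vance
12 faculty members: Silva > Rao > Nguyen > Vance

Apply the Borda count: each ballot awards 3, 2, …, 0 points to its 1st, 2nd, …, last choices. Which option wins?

Borda scores:
  Rao: 8·3 + 13·1 + 9·1 + 12·2 = 70
  Nguyen: 8·2 + 13·3 + 9·3 + 12·1 = 94
  Silva: 8·1 + 13·0 + 9·2 + 12·3 = 62
  Vance: 8·0 + 13·2 + 9·0 + 12·0 = 26
Nguyen has the highest total.

Nguyen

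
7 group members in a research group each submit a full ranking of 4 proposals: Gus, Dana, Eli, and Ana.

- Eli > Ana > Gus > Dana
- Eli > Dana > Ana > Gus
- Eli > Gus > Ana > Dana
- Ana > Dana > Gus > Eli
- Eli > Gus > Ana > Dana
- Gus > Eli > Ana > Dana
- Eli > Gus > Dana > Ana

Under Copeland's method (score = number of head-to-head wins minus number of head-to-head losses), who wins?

Eli

Pairwise results:
  Gus vs Dana: Gus wins 5–2.
  Gus vs Eli: Eli wins 5–2.
  Gus vs Ana: Gus wins 4–3.
  Dana vs Eli: Eli wins 6–1.
  Dana vs Ana: Ana wins 5–2.
  Eli vs Ana: Eli wins 6–1.
Copeland scores (wins − losses):
  Gus: 2 − 1 = 1
  Dana: 0 − 3 = -3
  Eli: 3 − 0 = 3
  Ana: 1 − 2 = -1
Eli has the best Copeland score.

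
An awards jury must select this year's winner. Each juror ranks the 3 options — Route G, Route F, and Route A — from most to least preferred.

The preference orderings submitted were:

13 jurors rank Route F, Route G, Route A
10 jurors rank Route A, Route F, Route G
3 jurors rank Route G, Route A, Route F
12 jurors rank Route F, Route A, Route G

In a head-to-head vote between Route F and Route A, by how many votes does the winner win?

12

Ballots ranking Route F above Route A: 13+12 = 25.
Ballots ranking Route A above Route F: 10+3 = 13.
Route F wins 25–13, a margin of 12.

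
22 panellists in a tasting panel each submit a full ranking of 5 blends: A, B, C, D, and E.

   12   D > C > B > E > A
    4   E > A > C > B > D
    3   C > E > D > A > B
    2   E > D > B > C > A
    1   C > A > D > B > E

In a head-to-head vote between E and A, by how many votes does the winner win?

20

Ballots ranking E above A: 12+4+3+2 = 21.
Ballots ranking A above E: 1.
E wins 21–1, a margin of 20.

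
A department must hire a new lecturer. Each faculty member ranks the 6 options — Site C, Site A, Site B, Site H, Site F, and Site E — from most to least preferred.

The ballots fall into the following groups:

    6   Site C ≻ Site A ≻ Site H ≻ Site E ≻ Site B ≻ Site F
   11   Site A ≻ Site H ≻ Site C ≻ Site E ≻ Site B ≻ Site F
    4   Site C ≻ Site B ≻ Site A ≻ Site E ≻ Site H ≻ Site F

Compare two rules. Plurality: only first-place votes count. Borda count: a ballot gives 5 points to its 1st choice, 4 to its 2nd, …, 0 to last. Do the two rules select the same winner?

Plurality first-place counts: Site C 10, Site A 11, Site B 0, Site H 0, Site F 0, Site E 0 → Site A.
Borda totals: Site C 83, Site A 91, Site B 33, Site H 66, Site F 0, Site E 42 → Site A.
The two rules agree on Site A.

Yes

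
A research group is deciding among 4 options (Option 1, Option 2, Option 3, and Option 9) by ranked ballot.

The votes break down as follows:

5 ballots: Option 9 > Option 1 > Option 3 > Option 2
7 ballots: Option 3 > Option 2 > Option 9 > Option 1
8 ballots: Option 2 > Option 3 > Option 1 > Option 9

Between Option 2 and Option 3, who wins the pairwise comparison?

Ballots ranking Option 2 above Option 3: 8.
Ballots ranking Option 3 above Option 2: 5+7 = 12.
Option 3 wins the head-to-head, 12–8.

Option 3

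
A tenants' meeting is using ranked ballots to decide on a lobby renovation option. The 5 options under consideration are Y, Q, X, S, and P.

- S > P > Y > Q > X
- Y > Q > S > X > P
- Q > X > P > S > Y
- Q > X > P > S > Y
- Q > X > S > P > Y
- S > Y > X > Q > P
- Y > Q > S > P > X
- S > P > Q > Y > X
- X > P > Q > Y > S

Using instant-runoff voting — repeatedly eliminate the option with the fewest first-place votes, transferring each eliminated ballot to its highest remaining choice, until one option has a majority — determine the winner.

Round 1: Q 3, S 3, Y 2, X 1, P 0. P has the fewest and is eliminated.
Round 2: Q 3, S 3, Y 2, X 1. X has the fewest and is eliminated.
Round 3: Q 4, S 3, Y 2. Y has the fewest and is eliminated.
Round 4: Q 6, S 3. Q has a majority.

Q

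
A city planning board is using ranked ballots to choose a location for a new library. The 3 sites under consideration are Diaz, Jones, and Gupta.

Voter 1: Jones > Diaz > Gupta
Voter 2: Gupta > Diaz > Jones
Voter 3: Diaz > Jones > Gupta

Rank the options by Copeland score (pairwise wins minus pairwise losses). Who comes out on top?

Diaz

Pairwise results:
  Diaz vs Jones: Diaz wins 2–1.
  Diaz vs Gupta: Diaz wins 2–1.
  Jones vs Gupta: Jones wins 2–1.
Copeland scores (wins − losses):
  Diaz: 2 − 0 = 2
  Jones: 1 − 1 = 0
  Gupta: 0 − 2 = -2
Diaz has the best Copeland score.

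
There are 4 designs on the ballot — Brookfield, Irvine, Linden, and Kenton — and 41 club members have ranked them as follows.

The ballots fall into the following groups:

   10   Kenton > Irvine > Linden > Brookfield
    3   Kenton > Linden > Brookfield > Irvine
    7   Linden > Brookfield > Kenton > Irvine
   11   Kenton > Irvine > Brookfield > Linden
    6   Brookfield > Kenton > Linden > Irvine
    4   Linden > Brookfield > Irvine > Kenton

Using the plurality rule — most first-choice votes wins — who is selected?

First-place vote totals:
  Brookfield: 6
  Irvine: 0
  Linden: 11
  Kenton: 24
Kenton has the most first-place votes.

Kenton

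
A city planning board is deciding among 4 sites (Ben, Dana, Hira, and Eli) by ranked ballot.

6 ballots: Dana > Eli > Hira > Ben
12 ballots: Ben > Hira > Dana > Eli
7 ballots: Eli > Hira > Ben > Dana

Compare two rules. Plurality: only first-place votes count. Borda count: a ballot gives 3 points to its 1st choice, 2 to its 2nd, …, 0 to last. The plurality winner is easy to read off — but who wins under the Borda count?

Plurality first-place counts: Ben 12, Dana 6, Hira 0, Eli 7 → Ben.
Borda totals: Ben 43, Dana 30, Hira 44, Eli 33 → Hira.

Hira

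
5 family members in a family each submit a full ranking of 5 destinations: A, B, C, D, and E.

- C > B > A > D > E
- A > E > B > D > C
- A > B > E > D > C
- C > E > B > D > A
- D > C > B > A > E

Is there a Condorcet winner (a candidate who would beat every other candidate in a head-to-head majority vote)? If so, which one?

None — there is no Condorcet winner

Head-to-head results (5 voters total):
A vs B: B wins 3–2.
A vs C: C wins 3–2.
A vs D: A wins 3–2.
A vs E: A wins 4–1.
B vs C: C wins 3–2.
B vs D: B wins 4–1.
B vs E: B wins 3–2.
C vs D: D wins 3–2.
C vs E: C wins 3–2.
D vs E: E wins 3–2.
No candidate beats all others: A beats D beats C beats A, a majority cycle.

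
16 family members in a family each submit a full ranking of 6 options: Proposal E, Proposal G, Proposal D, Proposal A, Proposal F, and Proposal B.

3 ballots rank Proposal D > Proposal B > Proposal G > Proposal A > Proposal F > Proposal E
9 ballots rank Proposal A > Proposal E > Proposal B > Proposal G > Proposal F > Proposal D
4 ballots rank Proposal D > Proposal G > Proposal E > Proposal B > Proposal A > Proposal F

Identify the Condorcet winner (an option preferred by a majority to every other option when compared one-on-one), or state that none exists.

Head-to-head results (16 voters total):
Proposal E vs Proposal G: Proposal E wins 9–7.
Proposal E vs Proposal D: Proposal E wins 9–7.
Proposal E vs Proposal A: Proposal A wins 12–4.
Proposal E vs Proposal F: Proposal E wins 13–3.
Proposal E vs Proposal B: Proposal E wins 13–3.
Proposal G vs Proposal D: Proposal G wins 9–7.
Proposal G vs Proposal A: Proposal A wins 9–7.
Proposal G vs Proposal F: Proposal G wins 16–0.
Proposal G vs Proposal B: Proposal B wins 12–4.
Proposal D vs Proposal A: Proposal A wins 9–7.
Proposal D vs Proposal F: Proposal F wins 9–7.
Proposal D vs Proposal B: Proposal B wins 9–7.
Proposal A vs Proposal F: Proposal A wins 16–0.
Proposal A vs Proposal B: Proposal A wins 9–7.
Proposal F vs Proposal B: Proposal B wins 16–0.
Proposal A beats each rival — Proposal E (12–4), Proposal G (9–7), Proposal D (9–7), Proposal F (16–0), Proposal B (9–7) — so Proposal A is the Condorcet winner.

Proposal A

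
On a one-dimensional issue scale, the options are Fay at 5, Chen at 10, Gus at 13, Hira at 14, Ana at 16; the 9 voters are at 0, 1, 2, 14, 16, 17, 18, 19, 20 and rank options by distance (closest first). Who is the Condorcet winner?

Ana

With single-peaked preferences on a line, the Condorcet winner is the candidate closest to the median voter.
The median voter (position 16) is closest to Ana at 16.
Check: Ana vs Hira — voters closer to Ana: 5 of 9.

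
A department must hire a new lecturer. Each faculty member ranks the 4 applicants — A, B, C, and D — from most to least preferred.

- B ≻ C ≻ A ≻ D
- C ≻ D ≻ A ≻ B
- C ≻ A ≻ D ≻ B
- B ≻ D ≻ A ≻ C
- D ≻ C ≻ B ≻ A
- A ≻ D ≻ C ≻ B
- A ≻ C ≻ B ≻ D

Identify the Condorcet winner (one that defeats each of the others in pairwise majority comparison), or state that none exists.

C

Head-to-head results (7 voters total):
A vs B: A wins 4–3.
A vs C: C wins 4–3.
A vs D: A wins 4–3.
B vs C: C wins 5–2.
B vs D: D wins 4–3.
C vs D: C wins 4–3.
C beats each rival — A (4–3), B (5–2), D (4–3) — so C is the Condorcet winner.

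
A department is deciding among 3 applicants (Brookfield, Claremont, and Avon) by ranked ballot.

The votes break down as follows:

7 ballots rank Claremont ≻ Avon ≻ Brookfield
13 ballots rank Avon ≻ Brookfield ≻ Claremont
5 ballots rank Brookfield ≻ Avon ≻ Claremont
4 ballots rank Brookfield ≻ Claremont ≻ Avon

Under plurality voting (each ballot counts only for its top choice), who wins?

First-place vote totals:
  Brookfield: 9
  Claremont: 7
  Avon: 13
Avon has the most first-place votes.

Avon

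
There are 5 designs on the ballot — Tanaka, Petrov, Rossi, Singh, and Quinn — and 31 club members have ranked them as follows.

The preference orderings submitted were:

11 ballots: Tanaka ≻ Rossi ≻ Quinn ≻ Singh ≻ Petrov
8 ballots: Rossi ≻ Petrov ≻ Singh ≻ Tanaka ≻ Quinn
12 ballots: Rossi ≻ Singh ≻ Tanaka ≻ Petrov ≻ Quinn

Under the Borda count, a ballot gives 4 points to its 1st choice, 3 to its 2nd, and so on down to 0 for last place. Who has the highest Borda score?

Rossi

Borda scores:
  Tanaka: 11·4 + 8·1 + 12·2 = 76
  Petrov: 11·0 + 8·3 + 12·1 = 36
  Rossi: 11·3 + 8·4 + 12·4 = 113
  Singh: 11·1 + 8·2 + 12·3 = 63
  Quinn: 11·2 + 8·0 + 12·0 = 22
Rossi has the highest total.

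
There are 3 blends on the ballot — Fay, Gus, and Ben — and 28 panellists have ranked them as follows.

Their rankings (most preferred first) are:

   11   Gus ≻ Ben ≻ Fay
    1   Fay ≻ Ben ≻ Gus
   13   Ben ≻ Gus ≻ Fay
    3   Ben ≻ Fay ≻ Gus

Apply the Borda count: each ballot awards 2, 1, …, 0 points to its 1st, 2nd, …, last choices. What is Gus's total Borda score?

Borda scores:
  Fay: 11·0 + 2 + 13·0 + 3·1 = 5
  Gus: 11·2 + 0 + 13·1 + 3·0 = 35
  Ben: 11·1 + 1 + 13·2 + 3·2 = 44

35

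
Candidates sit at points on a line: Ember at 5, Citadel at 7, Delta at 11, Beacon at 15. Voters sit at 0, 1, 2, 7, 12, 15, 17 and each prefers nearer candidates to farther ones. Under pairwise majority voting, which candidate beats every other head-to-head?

With single-peaked preferences on a line, the Condorcet winner is the candidate closest to the median voter.
The median voter (position 7) is closest to Citadel at 7.
Check: Citadel vs Beacon — voters closer to Citadel: 4 of 7.

Citadel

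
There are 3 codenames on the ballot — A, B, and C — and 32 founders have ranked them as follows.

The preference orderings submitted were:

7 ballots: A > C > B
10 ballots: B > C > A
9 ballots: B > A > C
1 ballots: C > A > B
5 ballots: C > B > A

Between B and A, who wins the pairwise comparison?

Ballots ranking B above A: 10+9+5 = 24.
Ballots ranking A above B: 7+1 = 8.
B wins the head-to-head, 24–8.

B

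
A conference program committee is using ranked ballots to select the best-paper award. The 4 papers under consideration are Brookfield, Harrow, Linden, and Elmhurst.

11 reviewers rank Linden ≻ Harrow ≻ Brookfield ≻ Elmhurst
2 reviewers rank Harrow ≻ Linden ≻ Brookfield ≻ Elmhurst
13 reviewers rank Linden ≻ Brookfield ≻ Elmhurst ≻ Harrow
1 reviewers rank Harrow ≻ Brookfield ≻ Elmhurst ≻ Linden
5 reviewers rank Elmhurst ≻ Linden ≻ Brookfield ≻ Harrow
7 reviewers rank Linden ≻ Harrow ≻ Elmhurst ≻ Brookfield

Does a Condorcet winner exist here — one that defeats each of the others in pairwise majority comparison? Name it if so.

Linden

Head-to-head results (39 voters total):
Brookfield vs Harrow: Harrow wins 21–18.
Brookfield vs Linden: Linden wins 38–1.
Brookfield vs Elmhurst: Brookfield wins 27–12.
Harrow vs Linden: Linden wins 36–3.
Harrow vs Elmhurst: Harrow wins 21–18.
Linden vs Elmhurst: Linden wins 33–6.
Linden beats each rival — Brookfield (38–1), Harrow (36–3), Elmhurst (33–6) — so Linden is the Condorcet winner.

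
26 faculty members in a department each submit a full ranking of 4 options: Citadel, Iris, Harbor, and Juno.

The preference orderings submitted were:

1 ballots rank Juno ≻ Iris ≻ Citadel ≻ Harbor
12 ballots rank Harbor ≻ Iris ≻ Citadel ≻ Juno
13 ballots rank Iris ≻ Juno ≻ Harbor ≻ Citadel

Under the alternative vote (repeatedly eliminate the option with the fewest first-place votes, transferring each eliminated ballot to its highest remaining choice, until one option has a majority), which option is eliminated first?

Citadel

Round 1: Iris 13, Harbor 12, Juno 1, Citadel 0. Citadel has the fewest and is eliminated.
Round 2: Iris 13, Harbor 12, Juno 1. Juno has the fewest and is eliminated.
Round 3: Iris 14, Harbor 12. Iris has a majority.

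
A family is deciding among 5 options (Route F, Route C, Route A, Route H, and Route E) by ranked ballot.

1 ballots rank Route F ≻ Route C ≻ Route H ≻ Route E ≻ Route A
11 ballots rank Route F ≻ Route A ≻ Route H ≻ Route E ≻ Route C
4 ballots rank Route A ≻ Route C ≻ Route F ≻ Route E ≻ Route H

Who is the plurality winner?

First-place vote totals:
  Route F: 12
  Route C: 0
  Route A: 4
  Route H: 0
  Route E: 0
Route F has the most first-place votes.

Route F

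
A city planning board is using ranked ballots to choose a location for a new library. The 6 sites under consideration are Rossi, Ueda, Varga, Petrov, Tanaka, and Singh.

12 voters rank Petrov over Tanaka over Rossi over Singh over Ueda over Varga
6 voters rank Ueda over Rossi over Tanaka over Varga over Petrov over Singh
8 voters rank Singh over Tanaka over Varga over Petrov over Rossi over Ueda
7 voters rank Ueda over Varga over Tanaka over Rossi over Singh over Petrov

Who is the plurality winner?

Ueda

First-place vote totals:
  Rossi: 0
  Ueda: 13
  Varga: 0
  Petrov: 12
  Tanaka: 0
  Singh: 8
Ueda has the most first-place votes.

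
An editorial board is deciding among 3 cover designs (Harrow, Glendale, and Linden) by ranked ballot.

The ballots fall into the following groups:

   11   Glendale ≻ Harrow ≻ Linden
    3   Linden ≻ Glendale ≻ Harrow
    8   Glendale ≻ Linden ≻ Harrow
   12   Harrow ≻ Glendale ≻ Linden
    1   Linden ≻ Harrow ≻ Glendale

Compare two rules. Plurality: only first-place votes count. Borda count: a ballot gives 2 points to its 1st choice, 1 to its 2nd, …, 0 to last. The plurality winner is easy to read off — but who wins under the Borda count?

Glendale

Plurality first-place counts: Harrow 12, Glendale 19, Linden 4 → Glendale.
Borda totals: Harrow 36, Glendale 53, Linden 16 → Glendale.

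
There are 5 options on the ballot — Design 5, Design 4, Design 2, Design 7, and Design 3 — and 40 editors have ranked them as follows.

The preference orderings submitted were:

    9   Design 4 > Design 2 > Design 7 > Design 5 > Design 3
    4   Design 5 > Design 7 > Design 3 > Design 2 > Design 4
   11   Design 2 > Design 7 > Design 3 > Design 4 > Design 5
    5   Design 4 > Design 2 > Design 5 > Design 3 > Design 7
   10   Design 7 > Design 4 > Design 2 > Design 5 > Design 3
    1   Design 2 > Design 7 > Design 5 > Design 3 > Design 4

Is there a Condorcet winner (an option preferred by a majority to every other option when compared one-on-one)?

No

Head-to-head results (40 voters total):
Design 5 vs Design 4: Design 4 wins 35–5.
Design 5 vs Design 2: Design 2 wins 36–4.
Design 5 vs Design 7: Design 7 wins 31–9.
Design 5 vs Design 3: Design 5 wins 29–11.
Design 4 vs Design 2: Design 4 wins 24–16.
Design 4 vs Design 7: Design 7 wins 26–14.
Design 4 vs Design 3: Design 4 wins 24–16.
Design 2 vs Design 7: Design 2 wins 26–14.
Design 2 vs Design 3: Design 2 wins 36–4.
Design 7 vs Design 3: Design 7 wins 35–5.
No candidate beats all others: Design 4 beats Design 2 beats Design 7 beats Design 4, a majority cycle.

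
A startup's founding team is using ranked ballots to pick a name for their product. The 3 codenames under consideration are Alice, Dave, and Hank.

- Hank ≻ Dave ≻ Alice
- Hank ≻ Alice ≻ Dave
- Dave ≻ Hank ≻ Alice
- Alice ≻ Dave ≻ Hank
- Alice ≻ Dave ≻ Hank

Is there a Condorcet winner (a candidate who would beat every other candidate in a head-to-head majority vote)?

No

Head-to-head results (5 voters total):
Alice vs Dave: Alice wins 3–2.
Alice vs Hank: Hank wins 3–2.
Dave vs Hank: Dave wins 3–2.
No candidate beats all others: Alice beats Dave beats Hank beats Alice, a majority cycle.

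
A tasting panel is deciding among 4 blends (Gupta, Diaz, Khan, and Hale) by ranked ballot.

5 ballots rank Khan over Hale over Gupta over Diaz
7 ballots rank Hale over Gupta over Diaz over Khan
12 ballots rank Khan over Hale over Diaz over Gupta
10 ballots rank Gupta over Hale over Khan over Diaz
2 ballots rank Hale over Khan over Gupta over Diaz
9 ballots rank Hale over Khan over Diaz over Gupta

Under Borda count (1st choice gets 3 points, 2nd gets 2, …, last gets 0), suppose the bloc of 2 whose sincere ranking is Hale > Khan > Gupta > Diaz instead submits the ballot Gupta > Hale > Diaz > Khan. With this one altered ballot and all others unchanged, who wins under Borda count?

Borda totals with the altered ballot: Gupta 55, Diaz 30, Khan 79, Hale 106.
The winner is unchanged: still Hale.

Hale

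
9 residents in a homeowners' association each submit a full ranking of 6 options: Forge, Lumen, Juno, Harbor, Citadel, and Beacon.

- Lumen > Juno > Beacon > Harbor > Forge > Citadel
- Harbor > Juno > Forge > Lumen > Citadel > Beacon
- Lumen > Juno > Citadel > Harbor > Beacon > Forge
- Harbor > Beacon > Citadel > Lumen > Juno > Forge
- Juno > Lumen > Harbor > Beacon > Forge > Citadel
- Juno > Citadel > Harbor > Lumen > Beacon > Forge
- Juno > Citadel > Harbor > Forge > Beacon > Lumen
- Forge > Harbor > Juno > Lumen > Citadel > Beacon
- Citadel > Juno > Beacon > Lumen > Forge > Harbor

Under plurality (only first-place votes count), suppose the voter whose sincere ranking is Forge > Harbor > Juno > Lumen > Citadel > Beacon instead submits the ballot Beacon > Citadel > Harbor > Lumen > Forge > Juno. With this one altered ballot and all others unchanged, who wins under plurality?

First-place totals with the altered ballot: Forge 0, Lumen 2, Juno 3, Harbor 2, Citadel 1, Beacon 1.
The winner is unchanged: still Juno.

Juno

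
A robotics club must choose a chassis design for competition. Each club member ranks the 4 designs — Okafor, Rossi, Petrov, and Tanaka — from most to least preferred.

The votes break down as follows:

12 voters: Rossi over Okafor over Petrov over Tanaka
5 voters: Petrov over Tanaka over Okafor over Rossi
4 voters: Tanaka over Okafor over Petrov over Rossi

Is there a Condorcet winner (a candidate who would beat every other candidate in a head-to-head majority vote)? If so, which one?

Head-to-head results (21 voters total):
Okafor vs Rossi: Rossi wins 12–9.
Okafor vs Petrov: Okafor wins 16–5.
Okafor vs Tanaka: Okafor wins 12–9.
Rossi vs Petrov: Rossi wins 12–9.
Rossi vs Tanaka: Rossi wins 12–9.
Petrov vs Tanaka: Petrov wins 17–4.
Rossi beats each rival — Okafor (12–9), Petrov (12–9), Tanaka (12–9) — so Rossi is the Condorcet winner.

Rossi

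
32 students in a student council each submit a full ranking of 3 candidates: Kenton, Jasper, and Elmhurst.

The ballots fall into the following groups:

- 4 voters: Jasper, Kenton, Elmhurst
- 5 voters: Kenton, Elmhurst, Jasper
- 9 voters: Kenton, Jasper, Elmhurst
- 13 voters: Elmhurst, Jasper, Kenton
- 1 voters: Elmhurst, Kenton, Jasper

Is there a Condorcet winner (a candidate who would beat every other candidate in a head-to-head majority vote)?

Head-to-head results (32 voters total):
Kenton vs Jasper: Jasper wins 17–15.
Kenton vs Elmhurst: Kenton wins 18–14.
Jasper vs Elmhurst: Elmhurst wins 19–13.
No candidate beats all others: Kenton beats Elmhurst beats Jasper beats Kenton, a majority cycle.

No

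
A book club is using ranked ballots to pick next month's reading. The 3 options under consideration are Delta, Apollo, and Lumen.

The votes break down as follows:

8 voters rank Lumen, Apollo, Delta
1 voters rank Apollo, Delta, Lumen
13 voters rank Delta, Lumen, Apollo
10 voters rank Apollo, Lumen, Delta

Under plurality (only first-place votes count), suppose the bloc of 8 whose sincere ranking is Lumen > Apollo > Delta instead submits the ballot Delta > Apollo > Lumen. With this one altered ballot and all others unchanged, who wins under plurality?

First-place totals with the altered ballot: Delta 21, Apollo 11, Lumen 0.
The winner is unchanged: still Delta.

Delta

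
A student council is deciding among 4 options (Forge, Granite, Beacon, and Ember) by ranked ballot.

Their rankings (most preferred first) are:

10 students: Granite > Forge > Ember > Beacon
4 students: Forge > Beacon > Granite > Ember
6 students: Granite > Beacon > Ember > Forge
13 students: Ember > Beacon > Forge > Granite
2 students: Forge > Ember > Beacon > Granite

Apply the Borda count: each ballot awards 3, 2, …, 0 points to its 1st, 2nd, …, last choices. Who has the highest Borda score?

Ember

Borda scores:
  Forge: 10·2 + 4·3 + 6·0 + 13·1 + 2·3 = 51
  Granite: 10·3 + 4·1 + 6·3 + 13·0 + 2·0 = 52
  Beacon: 10·0 + 4·2 + 6·2 + 13·2 + 2·1 = 48
  Ember: 10·1 + 4·0 + 6·1 + 13·3 + 2·2 = 59
Ember has the highest total.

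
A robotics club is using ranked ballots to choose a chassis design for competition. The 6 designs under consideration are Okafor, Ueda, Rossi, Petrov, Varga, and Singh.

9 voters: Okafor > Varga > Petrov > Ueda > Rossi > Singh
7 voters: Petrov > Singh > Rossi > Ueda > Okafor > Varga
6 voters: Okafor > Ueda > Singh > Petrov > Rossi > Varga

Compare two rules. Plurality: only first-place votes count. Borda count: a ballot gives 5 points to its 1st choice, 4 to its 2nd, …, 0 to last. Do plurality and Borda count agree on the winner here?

Yes

Plurality first-place counts: Okafor 15, Ueda 0, Rossi 0, Petrov 7, Varga 0, Singh 0 → Okafor.
Borda totals: Okafor 82, Ueda 56, Rossi 36, Petrov 74, Varga 36, Singh 46 → Okafor.
The two rules agree on Okafor.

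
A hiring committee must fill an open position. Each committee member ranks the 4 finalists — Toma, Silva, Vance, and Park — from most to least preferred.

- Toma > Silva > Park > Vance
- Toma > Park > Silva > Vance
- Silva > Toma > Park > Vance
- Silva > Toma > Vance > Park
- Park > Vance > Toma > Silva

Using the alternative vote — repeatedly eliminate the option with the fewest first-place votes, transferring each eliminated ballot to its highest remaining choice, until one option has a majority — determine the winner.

Round 1: Toma 2, Silva 2, Park 1, Vance 0. Vance has the fewest and is eliminated.
Round 2: Toma 2, Silva 2, Park 1. Park has the fewest and is eliminated.
Round 3: Toma 3, Silva 2. Toma has a majority.

Toma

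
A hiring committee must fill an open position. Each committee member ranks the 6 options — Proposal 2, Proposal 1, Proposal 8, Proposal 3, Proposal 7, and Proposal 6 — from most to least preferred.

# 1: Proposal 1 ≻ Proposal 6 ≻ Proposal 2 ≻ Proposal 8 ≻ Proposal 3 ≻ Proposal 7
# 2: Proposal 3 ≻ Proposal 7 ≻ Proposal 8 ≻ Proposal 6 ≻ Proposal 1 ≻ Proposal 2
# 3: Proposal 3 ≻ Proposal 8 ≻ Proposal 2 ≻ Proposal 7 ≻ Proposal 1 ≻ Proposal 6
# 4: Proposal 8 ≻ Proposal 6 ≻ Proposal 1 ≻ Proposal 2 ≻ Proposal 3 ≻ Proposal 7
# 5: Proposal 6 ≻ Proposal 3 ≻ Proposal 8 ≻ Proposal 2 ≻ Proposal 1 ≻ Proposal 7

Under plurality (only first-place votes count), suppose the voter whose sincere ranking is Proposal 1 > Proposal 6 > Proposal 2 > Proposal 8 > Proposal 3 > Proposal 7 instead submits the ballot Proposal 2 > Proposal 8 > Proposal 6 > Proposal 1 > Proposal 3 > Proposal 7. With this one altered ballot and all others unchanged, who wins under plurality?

First-place totals with the altered ballot: Proposal 2 1, Proposal 1 0, Proposal 8 1, Proposal 3 2, Proposal 7 0, Proposal 6 1.
The winner is unchanged: still Proposal 3.

Proposal 3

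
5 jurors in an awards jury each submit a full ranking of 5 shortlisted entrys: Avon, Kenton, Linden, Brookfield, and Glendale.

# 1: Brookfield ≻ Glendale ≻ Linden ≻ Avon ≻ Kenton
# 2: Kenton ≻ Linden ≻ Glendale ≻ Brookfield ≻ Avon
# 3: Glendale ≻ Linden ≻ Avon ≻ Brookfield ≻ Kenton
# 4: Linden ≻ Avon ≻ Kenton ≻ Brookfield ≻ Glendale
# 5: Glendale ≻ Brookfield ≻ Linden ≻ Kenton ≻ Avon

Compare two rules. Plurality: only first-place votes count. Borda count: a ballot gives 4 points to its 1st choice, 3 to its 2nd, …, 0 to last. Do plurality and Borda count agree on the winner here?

Plurality first-place counts: Avon 0, Kenton 1, Linden 1, Brookfield 1, Glendale 2 → Glendale.
Borda totals: Avon 6, Kenton 7, Linden 14, Brookfield 10, Glendale 13 → Linden.
The two rules disagree: plurality picks Glendale, Borda picks Linden.

No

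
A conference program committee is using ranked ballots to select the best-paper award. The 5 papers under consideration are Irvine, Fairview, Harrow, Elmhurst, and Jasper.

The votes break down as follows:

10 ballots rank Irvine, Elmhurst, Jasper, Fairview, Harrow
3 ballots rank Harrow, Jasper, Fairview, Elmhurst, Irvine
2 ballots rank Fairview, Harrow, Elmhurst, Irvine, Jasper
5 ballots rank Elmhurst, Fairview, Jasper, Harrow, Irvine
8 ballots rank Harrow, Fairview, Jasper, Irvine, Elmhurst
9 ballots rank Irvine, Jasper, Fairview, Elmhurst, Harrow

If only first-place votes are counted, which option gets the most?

First-place vote totals:
  Irvine: 19
  Fairview: 2
  Harrow: 11
  Elmhurst: 5
  Jasper: 0
Irvine has the most first-place votes.

Irvine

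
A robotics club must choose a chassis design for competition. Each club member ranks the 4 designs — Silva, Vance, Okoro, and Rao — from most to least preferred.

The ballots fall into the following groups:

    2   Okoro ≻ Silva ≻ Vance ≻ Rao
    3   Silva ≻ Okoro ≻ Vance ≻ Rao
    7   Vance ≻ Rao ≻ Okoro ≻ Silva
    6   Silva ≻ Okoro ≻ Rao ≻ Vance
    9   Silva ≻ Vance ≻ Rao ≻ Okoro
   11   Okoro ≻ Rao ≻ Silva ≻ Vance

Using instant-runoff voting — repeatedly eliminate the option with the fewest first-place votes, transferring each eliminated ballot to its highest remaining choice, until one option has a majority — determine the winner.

Round 1: Silva 18, Okoro 13, Vance 7, Rao 0. Rao has the fewest and is eliminated.
Round 2: Silva 18, Okoro 13, Vance 7. Vance has the fewest and is eliminated.
Round 3: Okoro 20, Silva 18. Okoro has a majority.

Okoro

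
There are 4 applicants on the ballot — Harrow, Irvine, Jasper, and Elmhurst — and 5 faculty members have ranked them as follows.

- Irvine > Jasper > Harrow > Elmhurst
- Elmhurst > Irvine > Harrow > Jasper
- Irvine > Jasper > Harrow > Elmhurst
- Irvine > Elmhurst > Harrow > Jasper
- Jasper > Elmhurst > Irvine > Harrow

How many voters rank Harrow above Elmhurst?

2

Ballots ranking Harrow above Elmhurst: 2.
Ballots ranking Elmhurst above Harrow: 3.
So 2 of 5 voters prefer Harrow to Elmhurst.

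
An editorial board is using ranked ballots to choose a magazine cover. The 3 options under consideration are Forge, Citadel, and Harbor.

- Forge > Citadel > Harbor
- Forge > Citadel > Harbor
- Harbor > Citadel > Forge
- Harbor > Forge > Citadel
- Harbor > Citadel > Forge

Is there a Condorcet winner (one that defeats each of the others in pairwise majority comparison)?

Head-to-head results (5 voters total):
Forge vs Citadel: Forge wins 3–2.
Forge vs Harbor: Harbor wins 3–2.
Citadel vs Harbor: Harbor wins 3–2.
Harbor beats each rival — Forge (3–2), Citadel (3–2) — so Harbor is the Condorcet winner.

Yes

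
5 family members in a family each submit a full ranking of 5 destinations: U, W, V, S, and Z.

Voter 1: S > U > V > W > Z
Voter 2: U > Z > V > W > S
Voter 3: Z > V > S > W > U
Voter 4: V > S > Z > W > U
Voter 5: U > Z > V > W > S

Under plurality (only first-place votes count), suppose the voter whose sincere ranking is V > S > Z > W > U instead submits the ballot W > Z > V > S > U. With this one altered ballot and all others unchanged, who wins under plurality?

First-place totals with the altered ballot: U 2, W 1, V 0, S 1, Z 1.
The winner is unchanged: still U.

U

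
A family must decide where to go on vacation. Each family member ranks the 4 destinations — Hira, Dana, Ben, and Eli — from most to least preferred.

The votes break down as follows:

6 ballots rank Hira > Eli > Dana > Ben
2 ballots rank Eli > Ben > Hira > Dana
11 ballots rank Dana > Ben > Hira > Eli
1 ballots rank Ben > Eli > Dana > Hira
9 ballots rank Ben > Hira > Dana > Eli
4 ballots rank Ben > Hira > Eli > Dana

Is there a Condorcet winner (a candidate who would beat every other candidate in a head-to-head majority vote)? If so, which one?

No Condorcet winner

Head-to-head results (33 voters total):
Hira vs Dana: Hira wins 21–12.
Hira vs Ben: Ben wins 27–6.
Hira vs Eli: Hira wins 30–3.
Dana vs Ben: Dana wins 17–16.
Dana vs Eli: Dana wins 20–13.
Ben vs Eli: Ben wins 25–8.
No candidate beats all others: Hira beats Dana beats Ben beats Hira, a majority cycle.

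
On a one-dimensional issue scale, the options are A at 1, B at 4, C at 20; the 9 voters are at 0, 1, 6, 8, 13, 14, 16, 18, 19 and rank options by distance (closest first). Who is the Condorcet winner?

C

With single-peaked preferences on a line, the Condorcet winner is the candidate closest to the median voter.
The median voter (position 13) is closest to C at 20.
Check: C vs B — voters closer to C: 5 of 9.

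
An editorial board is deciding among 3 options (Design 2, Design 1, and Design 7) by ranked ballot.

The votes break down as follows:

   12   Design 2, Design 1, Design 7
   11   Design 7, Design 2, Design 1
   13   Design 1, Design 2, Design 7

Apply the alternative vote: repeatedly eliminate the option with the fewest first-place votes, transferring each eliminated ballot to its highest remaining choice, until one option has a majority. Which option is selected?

Round 1: Design 1 13, Design 2 12, Design 7 11. Design 7 has the fewest and is eliminated.
Round 2: Design 2 23, Design 1 13. Design 2 has a majority.

Design 2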